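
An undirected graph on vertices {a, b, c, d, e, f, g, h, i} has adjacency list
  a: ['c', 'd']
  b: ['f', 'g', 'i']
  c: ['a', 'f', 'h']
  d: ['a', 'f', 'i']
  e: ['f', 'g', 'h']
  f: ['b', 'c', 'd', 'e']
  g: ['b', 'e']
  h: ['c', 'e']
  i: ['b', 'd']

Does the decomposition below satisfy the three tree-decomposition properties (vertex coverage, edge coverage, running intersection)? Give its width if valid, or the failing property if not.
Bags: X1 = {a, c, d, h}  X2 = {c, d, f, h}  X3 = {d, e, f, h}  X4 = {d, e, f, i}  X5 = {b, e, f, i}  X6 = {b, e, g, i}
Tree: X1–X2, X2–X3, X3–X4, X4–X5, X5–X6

Vertex coverage: the bags together contain {a, b, c, d, e, f, g, h, i}, the full vertex set. Edge coverage: each edge of G has both endpoints in at least one bag. Running intersection: for every vertex, the bags containing it form a connected subtree. All three properties hold, so this is a valid tree decomposition of width max|bag| − 1 = 3, and hence tw(G) ≤ 3.

Yes; width 3.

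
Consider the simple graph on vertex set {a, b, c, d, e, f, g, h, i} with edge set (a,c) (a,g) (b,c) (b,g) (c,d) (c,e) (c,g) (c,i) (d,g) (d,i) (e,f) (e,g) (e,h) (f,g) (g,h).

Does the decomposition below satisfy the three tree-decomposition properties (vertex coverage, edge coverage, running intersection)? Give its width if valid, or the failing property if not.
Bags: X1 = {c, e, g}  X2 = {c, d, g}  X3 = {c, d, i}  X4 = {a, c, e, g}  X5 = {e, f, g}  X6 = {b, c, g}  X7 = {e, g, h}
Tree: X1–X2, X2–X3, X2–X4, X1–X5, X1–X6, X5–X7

No — bags containing vertex e are not connected in the tree.

A tree decomposition must satisfy three properties: every vertex lies in some bag; for every edge, both endpoints lie together in some bag; and for every vertex, the bags containing it form a connected subtree. Here bags containing vertex e are not connected in the tree, so the decomposition is invalid.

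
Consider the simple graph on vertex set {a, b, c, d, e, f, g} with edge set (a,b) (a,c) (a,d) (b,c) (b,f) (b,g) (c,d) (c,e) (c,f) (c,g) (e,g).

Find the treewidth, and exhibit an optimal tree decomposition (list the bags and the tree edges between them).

Every bag has size at most 3, so the width is 3 − 1 = 2 and tw(G) ≤ 2. Conversely, {a, c, d} is a clique of size 3, and the vertices of any clique must share a bag in every tree decomposition; so some bag has ≥ 3 vertices and tw(G) ≥ 2. The upper and lower bounds meet at 2, so that is the treewidth.

Treewidth 2.
Bags: B1 = {b, c, g}  B2 = {a, b, c}  B3 = {a, c, d}  B4 = {c, e, g}  B5 = {b, c, f}
Tree: B1–B2, B2–B3, B1–B4, B2–B5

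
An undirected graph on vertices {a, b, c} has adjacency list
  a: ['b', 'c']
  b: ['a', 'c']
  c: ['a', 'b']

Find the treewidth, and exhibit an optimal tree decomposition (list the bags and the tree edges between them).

Treewidth 2.
One such decomposition:
Bags: B1 = {a, b, c}
Tree: (single bag)

With just one bag of size 3, the width is 3 − 1 = 2, so tw(G) ≤ 2. Conversely, {a, b, c} is a clique of size 3, and the vertices of any clique must share a bag in every tree decomposition; so some bag has ≥ 3 vertices and tw(G) ≥ 2. Combining the bounds, tw(G) = 2.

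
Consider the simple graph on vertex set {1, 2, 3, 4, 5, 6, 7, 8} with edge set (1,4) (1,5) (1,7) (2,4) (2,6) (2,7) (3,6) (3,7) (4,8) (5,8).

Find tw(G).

A width-2 tree decomposition is:
Bags: B1 = {2, 3, 6}  B2 = {2, 3, 7}  B3 = {2, 4, 7}  B4 = {1, 4, 7}  B5 = {1, 4, 8}  B6 = {1, 5, 8}
Tree: B1–B2, B2–B3, B3–B4, B4–B5, B5–B6
Every bag has size at most 3, so the width is 3 − 1 = 2 and tw(G) ≤ 2. For the lower bound, G contains the cycle 6–3–7–2–6, so G is not a forest; only forests have treewidth ≤ 1, hence tw(G) ≥ 2. The upper and lower bounds meet at 2, so that is the treewidth.

2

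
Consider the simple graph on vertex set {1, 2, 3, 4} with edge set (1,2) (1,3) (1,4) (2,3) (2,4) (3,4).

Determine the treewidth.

A width-3 tree decomposition is:
Bags: B1 = {1, 2, 3, 4}
Tree: (single bag)
With just one bag of size 4, the width is 4 − 1 = 3, so tw(G) ≤ 3. Conversely, {1, 2, 3, 4} is a clique of size 4, and the vertices of any clique must share a bag in every tree decomposition; so some bag has ≥ 4 vertices and tw(G) ≥ 3. Therefore the treewidth is 3.

3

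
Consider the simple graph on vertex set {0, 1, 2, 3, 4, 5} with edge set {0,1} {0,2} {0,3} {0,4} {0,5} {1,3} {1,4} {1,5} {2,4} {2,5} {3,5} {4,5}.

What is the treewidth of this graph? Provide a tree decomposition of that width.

Each bag holds 4 vertices, so the decomposition has width 3, which upper-bounds the treewidth. Conversely, {0, 1, 3, 5} is a clique of size 4, and the vertices of any clique must share a bag in every tree decomposition; so some bag has ≥ 4 vertices and tw(G) ≥ 3. Combining the bounds, tw(G) = 3.

Treewidth 3.
One optimal decomposition is:
Bags: B1 = {0, 1, 4, 5}  B2 = {0, 2, 4, 5}  B3 = {0, 1, 3, 5}
Tree: B1–B2, B1–B3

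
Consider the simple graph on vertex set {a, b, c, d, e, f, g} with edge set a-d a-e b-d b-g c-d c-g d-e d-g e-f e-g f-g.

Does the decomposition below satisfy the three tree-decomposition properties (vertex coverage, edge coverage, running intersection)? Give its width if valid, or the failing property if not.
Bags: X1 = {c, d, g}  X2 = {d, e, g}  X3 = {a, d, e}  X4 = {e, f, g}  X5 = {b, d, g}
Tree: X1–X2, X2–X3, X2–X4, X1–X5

Every vertex of G appears in some bag (union = {a, b, c, d, e, f, g}); every edge is covered by a bag; and for each vertex v the set of bags containing v is connected in the bag tree. The decomposition is therefore valid. The largest bag has 3 vertices, so the width is 2.

Yes; width 2.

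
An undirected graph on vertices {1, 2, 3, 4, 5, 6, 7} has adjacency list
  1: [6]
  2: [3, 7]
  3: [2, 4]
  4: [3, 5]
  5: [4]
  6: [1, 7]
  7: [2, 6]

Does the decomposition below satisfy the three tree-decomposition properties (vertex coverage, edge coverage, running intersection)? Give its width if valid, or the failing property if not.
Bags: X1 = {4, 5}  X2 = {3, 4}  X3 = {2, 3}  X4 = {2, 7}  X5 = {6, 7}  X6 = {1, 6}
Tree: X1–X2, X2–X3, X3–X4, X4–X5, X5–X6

Yes; width 1.

Every vertex of G appears in some bag (union = {1, 2, 3, 4, 5, 6, 7}); every edge is covered by a bag; and for each vertex v the set of bags containing v is connected in the bag tree. The decomposition is therefore valid. The largest bag has 2 vertices, so the width is 1.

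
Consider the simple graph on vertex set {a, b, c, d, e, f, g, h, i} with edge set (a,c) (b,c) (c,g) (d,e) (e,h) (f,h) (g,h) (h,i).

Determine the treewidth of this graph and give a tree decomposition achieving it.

Every bag has size at most 2, so the width is 2 − 1 = 1 and tw(G) ≤ 1. Any graph with an edge has treewidth ≥ 1, and G has the edge h–f. Therefore the treewidth is 1.

Treewidth 1.
One such decomposition:
Bags: B1 = {f, h}  B2 = {g, h}  B3 = {e, h}  B4 = {h, i}  B5 = {c, g}  B6 = {a, c}  B7 = {d, e}  B8 = {b, c}
Tree: B1–B2, B2–B3, B1–B4, B2–B5, B5–B6, B3–B7, B6–B8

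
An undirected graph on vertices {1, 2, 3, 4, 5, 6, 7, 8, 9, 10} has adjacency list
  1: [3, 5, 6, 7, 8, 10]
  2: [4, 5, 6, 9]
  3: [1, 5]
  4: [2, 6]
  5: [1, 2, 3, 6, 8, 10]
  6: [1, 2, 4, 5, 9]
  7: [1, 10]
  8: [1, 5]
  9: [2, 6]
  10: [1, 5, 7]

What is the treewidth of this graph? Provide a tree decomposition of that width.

Treewidth 2.
One optimal decomposition is:
Bags: B1 = {1, 5, 10}  B2 = {1, 3, 5}  B3 = {1, 5, 6}  B4 = {1, 5, 8}  B5 = {1, 7, 10}  B6 = {2, 5, 6}  B7 = {2, 4, 6}  B8 = {2, 6, 9}
Tree: B1–B2, B1–B3, B3–B4, B1–B5, B3–B6, B6–B7, B7–B8

Each bag holds 3 vertices, so the decomposition has width 2, which upper-bounds the treewidth. On the other hand G contains the 3-clique {1, 5, 8}. A clique must lie in a single bag of any decomposition, so no decomposition can have width below 2. The upper and lower bounds meet at 2, so that is the treewidth.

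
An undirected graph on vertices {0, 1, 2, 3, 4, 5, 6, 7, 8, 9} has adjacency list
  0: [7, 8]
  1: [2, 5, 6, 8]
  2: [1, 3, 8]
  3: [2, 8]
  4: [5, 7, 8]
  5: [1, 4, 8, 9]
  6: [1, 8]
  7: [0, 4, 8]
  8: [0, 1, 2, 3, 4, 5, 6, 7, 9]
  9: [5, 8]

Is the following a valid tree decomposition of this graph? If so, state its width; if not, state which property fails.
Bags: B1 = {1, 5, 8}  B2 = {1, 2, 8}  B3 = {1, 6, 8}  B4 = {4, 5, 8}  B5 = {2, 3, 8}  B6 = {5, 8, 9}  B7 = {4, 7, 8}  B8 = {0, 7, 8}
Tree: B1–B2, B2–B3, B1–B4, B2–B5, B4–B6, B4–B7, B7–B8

Yes; width 2.

Checking the three conditions: (i) the bags cover all of {0, 1, 2, 3, 4, 5, 6, 7, 8, 9}; (ii) for each edge, some bag contains both endpoints; (iii) the bags containing any fixed vertex form a subtree. All hold, so the decomposition is valid with width 3 − 1 = 2.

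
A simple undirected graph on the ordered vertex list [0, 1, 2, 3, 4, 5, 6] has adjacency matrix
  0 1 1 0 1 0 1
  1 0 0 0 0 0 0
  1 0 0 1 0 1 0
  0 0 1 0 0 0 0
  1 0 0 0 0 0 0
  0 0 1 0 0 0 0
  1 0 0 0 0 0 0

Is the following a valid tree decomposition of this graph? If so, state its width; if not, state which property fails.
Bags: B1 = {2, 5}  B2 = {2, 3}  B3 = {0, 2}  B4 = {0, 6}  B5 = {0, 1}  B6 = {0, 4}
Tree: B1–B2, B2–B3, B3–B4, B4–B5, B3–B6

Yes; width 1.

Every vertex of G appears in some bag (union = {0, 1, 2, 3, 4, 5, 6}); every edge is covered by a bag; and for each vertex v the set of bags containing v is connected in the bag tree. The decomposition is therefore valid. The largest bag has 2 vertices, so the width is 1.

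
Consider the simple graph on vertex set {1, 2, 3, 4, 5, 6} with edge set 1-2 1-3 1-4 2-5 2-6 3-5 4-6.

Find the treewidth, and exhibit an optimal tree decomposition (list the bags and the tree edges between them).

Treewidth 2.
Bags: B1 = {2, 4, 6}  B2 = {1, 2, 4}  B3 = {1, 2, 5}  B4 = {1, 3, 5}
Tree: B1–B2, B2–B3, B3–B4

Every bag has size at most 3, so the width is 3 − 1 = 2 and tw(G) ≤ 2. For the lower bound, G contains the cycle 6–4–1–2–6, so G is not a forest; only forests have treewidth ≤ 1, hence tw(G) ≥ 2. The upper and lower bounds meet at 2, so that is the treewidth.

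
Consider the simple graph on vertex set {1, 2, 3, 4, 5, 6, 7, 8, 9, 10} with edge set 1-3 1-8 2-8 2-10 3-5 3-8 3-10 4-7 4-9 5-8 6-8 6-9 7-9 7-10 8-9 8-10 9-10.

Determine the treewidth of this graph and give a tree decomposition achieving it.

The largest bag has 3 vertices, giving width 2; this decomposition certifies tw(G) ≤ 2. On the other hand G contains the 3-clique {8, 9, 10}. A clique must lie in a single bag of any decomposition, so no decomposition can have width below 2. The upper and lower bounds meet at 2, so that is the treewidth.

Treewidth 2.
Bags: B1 = {3, 8, 10}  B2 = {8, 9, 10}  B3 = {3, 5, 8}  B4 = {2, 8, 10}  B5 = {6, 8, 9}  B6 = {7, 9, 10}  B7 = {4, 7, 9}  B8 = {1, 3, 8}
Tree: B1–B2, B1–B3, B2–B4, B2–B5, B2–B6, B6–B7, B1–B8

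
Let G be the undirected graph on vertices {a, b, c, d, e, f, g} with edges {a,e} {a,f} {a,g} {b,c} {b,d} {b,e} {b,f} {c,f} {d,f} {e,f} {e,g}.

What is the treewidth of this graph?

2

A width-2 tree decomposition is:
Bags: B1 = {b, e, f}  B2 = {a, e, f}  B3 = {b, c, f}  B4 = {a, e, g}  B5 = {b, d, f}
Tree: B1–B2, B1–B3, B2–B4, B1–B5
Each bag holds 3 vertices, so the decomposition has width 2, which upper-bounds the treewidth. Conversely, {a, e, g} is a clique of size 3, and the vertices of any clique must share a bag in every tree decomposition; so some bag has ≥ 3 vertices and tw(G) ≥ 2. Combining the bounds, tw(G) = 2.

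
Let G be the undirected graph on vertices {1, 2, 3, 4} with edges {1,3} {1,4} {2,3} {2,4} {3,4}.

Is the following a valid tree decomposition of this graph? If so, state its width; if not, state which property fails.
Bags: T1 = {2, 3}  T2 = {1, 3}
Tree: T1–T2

A tree decomposition must satisfy three properties: every vertex lies in some bag; for every edge, both endpoints lie together in some bag; and for every vertex, the bags containing it form a connected subtree. Here vertex 4 appears in no bag, so the decomposition is invalid.

No — vertex 4 appears in no bag.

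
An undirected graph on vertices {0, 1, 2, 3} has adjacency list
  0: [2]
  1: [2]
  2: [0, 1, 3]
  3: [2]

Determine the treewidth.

1

A width-1 tree decomposition is:
Bags: B1 = {2, 3}  B2 = {1, 2}  B3 = {0, 2}
Tree: B1–B2, B1–B3
Each bag holds 2 vertices, so the decomposition has width 1, which upper-bounds the treewidth. Since G has at least one edge (e.g. 2–3), it is not an edgeless graph, so tw(G) ≥ 1. Therefore the treewidth is 1.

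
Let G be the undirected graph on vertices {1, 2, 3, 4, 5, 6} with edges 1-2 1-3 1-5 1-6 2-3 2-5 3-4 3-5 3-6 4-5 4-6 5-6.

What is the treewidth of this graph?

A width-3 tree decomposition is:
Bags: B1 = {1, 3, 5, 6}  B2 = {1, 2, 3, 5}  B3 = {3, 4, 5, 6}
Tree: B1–B2, B1–B3
Each bag holds 4 vertices, so the decomposition has width 3, which upper-bounds the treewidth. For the lower bound, the 4 vertices {1, 2, 3, 5} are pairwise adjacent, and any tree decomposition puts a clique entirely inside one bag — forcing width ≥ 3. The upper and lower bounds meet at 3, so that is the treewidth.

3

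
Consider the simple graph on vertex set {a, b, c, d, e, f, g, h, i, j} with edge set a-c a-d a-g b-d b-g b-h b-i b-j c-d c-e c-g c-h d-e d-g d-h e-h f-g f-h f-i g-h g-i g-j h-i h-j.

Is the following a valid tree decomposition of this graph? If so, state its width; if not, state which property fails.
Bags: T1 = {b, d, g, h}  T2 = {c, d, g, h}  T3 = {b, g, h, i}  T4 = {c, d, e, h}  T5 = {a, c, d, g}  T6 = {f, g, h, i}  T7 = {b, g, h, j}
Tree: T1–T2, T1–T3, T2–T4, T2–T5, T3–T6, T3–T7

Yes; width 3.

Checking the three conditions: (i) the bags cover all of {a, b, c, d, e, f, g, h, i, j}; (ii) for each edge, some bag contains both endpoints; (iii) the bags containing any fixed vertex form a subtree. All hold, so the decomposition is valid with width 4 − 1 = 3.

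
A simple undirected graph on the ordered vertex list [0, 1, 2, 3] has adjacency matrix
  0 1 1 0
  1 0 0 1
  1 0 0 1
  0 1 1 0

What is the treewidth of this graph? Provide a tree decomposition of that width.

The largest bag has 3 vertices, giving width 2; this decomposition certifies tw(G) ≤ 2. For the lower bound, G contains the cycle 3–2–0–1–3, so G is not a forest; only forests have treewidth ≤ 1, hence tw(G) ≥ 2. Therefore the treewidth is 2.

Treewidth 2.
Bags: B1 = {0, 2, 3}  B2 = {0, 1, 3}
Tree: B1–B2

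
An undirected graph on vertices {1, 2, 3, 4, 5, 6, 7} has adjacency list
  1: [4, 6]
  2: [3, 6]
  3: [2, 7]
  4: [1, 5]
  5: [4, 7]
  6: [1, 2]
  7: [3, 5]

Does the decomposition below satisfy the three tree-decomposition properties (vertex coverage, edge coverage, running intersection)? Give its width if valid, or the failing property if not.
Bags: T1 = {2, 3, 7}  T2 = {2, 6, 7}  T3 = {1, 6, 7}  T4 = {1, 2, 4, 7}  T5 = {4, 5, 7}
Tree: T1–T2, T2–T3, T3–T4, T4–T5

No — bags containing vertex 2 are not connected in the tree.

A tree decomposition must satisfy three properties: every vertex lies in some bag; for every edge, both endpoints lie together in some bag; and for every vertex, the bags containing it form a connected subtree. Here bags containing vertex 2 are not connected in the tree, so the decomposition is invalid.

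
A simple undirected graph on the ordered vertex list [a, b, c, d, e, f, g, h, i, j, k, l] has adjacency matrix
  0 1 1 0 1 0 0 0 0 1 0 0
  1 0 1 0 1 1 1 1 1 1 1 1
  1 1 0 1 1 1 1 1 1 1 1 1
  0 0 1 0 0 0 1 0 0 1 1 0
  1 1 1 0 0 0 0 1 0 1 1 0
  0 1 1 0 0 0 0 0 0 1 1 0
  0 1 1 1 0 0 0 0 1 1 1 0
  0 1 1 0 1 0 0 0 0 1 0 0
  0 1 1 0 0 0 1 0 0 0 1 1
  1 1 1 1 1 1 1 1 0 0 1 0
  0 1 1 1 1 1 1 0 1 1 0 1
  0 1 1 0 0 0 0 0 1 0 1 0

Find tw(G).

A width-4 tree decomposition is:
Bags: B1 = {b, c, f, j, k}  B2 = {b, c, g, j, k}  B3 = {b, c, g, i, k}  B4 = {b, c, e, j, k}  B5 = {a, b, c, e, j}  B6 = {b, c, e, h, j}  B7 = {b, c, i, k, l}  B8 = {c, d, g, j, k}
Tree: B1–B2, B2–B3, B1–B4, B4–B5, B5–B6, B3–B7, B2–B8
Each bag holds 5 vertices, so the decomposition has width 4, which upper-bounds the treewidth. Conversely, {c, d, g, j, k} is a clique of size 5, and the vertices of any clique must share a bag in every tree decomposition; so some bag has ≥ 5 vertices and tw(G) ≥ 4. Combining the bounds, tw(G) = 4.

4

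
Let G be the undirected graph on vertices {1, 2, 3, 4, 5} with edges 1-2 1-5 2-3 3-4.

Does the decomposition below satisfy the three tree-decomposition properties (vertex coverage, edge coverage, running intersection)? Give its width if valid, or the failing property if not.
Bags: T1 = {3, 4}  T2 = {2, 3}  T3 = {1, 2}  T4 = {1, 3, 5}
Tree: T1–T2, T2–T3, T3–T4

No — bags containing vertex 3 are not connected in the tree.

A tree decomposition must satisfy three properties: every vertex lies in some bag; for every edge, both endpoints lie together in some bag; and for every vertex, the bags containing it form a connected subtree. Here bags containing vertex 3 are not connected in the tree, so the decomposition is invalid.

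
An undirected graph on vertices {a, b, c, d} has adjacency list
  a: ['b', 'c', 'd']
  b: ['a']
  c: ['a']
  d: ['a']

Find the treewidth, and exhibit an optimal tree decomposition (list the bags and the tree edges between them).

Treewidth 1.
Bags: B1 = {a, b}  B2 = {a, d}  B3 = {a, c}
Tree: B1–B2, B2–B3

Every bag has size at most 2, so the width is 2 − 1 = 1 and tw(G) ≤ 1. Since G has at least one edge (e.g. a–b), it is not an edgeless graph, so tw(G) ≥ 1. The upper and lower bounds meet at 1, so that is the treewidth.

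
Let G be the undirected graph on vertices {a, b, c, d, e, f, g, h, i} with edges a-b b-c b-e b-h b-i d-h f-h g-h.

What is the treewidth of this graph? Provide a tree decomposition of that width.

Treewidth 1.
One optimal decomposition is:
Bags: B1 = {a, b}  B2 = {b, h}  B3 = {b, i}  B4 = {d, h}  B5 = {b, e}  B6 = {f, h}  B7 = {g, h}  B8 = {b, c}
Tree: B1–B2, B1–B3, B2–B4, B3–B5, B4–B6, B4–B7, B1–B8

The largest bag has 2 vertices, giving width 1; this decomposition certifies tw(G) ≤ 1. Any graph with an edge has treewidth ≥ 1, and G has the edge a–b. The upper and lower bounds meet at 1, so that is the treewidth.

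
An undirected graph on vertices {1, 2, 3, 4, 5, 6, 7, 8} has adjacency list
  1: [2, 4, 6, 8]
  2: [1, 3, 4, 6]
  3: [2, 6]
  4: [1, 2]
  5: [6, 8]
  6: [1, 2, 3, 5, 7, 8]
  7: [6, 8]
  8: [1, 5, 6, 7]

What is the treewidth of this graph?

A width-2 tree decomposition is:
Bags: B1 = {1, 2, 6}  B2 = {1, 6, 8}  B3 = {6, 7, 8}  B4 = {2, 3, 6}  B5 = {5, 6, 8}  B6 = {1, 2, 4}
Tree: B1–B2, B2–B3, B1–B4, B3–B5, B1–B6
Each bag holds 3 vertices, so the decomposition has width 2, which upper-bounds the treewidth. Conversely, {1, 2, 4} is a clique of size 3, and the vertices of any clique must share a bag in every tree decomposition; so some bag has ≥ 3 vertices and tw(G) ≥ 2. Hence tw(G) = 2 exactly.

2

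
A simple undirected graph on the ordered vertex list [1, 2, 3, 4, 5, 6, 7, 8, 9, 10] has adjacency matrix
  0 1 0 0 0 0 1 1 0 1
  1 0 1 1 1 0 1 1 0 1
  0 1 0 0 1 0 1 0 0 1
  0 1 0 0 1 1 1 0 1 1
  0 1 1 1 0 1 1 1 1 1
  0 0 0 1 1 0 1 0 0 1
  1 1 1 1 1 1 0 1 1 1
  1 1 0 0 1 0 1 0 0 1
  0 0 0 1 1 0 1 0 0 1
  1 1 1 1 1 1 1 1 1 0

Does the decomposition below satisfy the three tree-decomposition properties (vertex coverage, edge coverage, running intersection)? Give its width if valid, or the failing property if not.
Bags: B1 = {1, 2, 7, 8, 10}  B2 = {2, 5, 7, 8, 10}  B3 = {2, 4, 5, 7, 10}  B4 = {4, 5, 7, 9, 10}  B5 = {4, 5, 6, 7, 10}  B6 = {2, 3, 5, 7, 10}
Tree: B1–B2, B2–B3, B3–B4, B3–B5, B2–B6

Vertex coverage: the bags together contain {1, 2, 3, 4, 5, 6, 7, 8, 9, 10}, the full vertex set. Edge coverage: each edge of G has both endpoints in at least one bag. Running intersection: for every vertex, the bags containing it form a connected subtree. All three properties hold, so this is a valid tree decomposition of width max|bag| − 1 = 4, and hence tw(G) ≤ 4.

Yes; width 4.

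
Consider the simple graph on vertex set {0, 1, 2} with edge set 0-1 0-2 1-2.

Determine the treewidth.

A width-2 tree decomposition is:
Bags: B1 = {0, 1, 2}
Tree: (single bag)
With just one bag of size 3, the width is 3 − 1 = 2, so tw(G) ≤ 2. On the other hand G contains the 3-clique {0, 1, 2}. A clique must lie in a single bag of any decomposition, so no decomposition can have width below 2. The upper and lower bounds meet at 2, so that is the treewidth.

2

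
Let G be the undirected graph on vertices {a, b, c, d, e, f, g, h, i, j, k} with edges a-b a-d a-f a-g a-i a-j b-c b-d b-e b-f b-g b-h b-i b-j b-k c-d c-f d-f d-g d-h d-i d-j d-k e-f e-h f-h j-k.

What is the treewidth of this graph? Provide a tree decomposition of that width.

The largest bag has 4 vertices, giving width 3; this decomposition certifies tw(G) ≤ 3. For the lower bound, the 4 vertices {b, d, f, h} are pairwise adjacent, and any tree decomposition puts a clique entirely inside one bag — forcing width ≥ 3. The upper and lower bounds meet at 3, so that is the treewidth.

Treewidth 3.
One such decomposition:
Bags: B1 = {b, d, f, h}  B2 = {a, b, d, f}  B3 = {a, b, d, j}  B4 = {b, e, f, h}  B5 = {a, b, d, g}  B6 = {b, d, j, k}  B7 = {a, b, d, i}  B8 = {b, c, d, f}
Tree: B1–B2, B2–B3, B1–B4, B2–B5, B3–B6, B3–B7, B2–B8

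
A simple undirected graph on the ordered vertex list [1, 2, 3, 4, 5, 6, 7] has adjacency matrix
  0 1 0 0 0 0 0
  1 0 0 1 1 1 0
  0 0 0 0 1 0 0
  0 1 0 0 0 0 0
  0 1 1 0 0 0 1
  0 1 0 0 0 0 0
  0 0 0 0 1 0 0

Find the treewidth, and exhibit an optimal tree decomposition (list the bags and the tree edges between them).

Treewidth 1.
One optimal decomposition is:
Bags: B1 = {1, 2}  B2 = {2, 5}  B3 = {3, 5}  B4 = {2, 4}  B5 = {2, 6}  B6 = {5, 7}
Tree: B1–B2, B2–B3, B2–B4, B2–B5, B2–B6

Each bag holds 2 vertices, so the decomposition has width 1, which upper-bounds the treewidth. Any graph with an edge has treewidth ≥ 1, and G has the edge 2–1. The upper and lower bounds meet at 1, so that is the treewidth.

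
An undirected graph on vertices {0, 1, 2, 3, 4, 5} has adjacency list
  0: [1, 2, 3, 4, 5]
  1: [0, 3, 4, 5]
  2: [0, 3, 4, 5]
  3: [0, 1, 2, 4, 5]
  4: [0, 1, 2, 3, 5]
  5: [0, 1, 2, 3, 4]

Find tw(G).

4

A width-4 tree decomposition is:
Bags: B1 = {0, 1, 3, 4, 5}  B2 = {0, 2, 3, 4, 5}
Tree: B1–B2
The largest bag has 5 vertices, giving width 4; this decomposition certifies tw(G) ≤ 4. Conversely, {0, 1, 3, 4, 5} is a clique of size 5, and the vertices of any clique must share a bag in every tree decomposition; so some bag has ≥ 5 vertices and tw(G) ≥ 4. Hence tw(G) = 4 exactly.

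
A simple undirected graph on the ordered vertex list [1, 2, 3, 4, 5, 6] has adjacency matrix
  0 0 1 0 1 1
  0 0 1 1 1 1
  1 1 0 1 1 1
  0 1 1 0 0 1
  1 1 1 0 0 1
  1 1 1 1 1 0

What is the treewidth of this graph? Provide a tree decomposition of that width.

Treewidth 3.
One optimal decomposition is:
Bags: B1 = {2, 3, 4, 6}  B2 = {2, 3, 5, 6}  B3 = {1, 3, 5, 6}
Tree: B1–B2, B2–B3

The largest bag has 4 vertices, giving width 3; this decomposition certifies tw(G) ≤ 3. For the lower bound, the 4 vertices {1, 3, 5, 6} are pairwise adjacent, and any tree decomposition puts a clique entirely inside one bag — forcing width ≥ 3. Therefore the treewidth is 3.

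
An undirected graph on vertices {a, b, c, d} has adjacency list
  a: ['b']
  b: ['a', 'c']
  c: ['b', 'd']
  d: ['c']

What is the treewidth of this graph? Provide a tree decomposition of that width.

Each bag holds 2 vertices, so the decomposition has width 1, which upper-bounds the treewidth. Since G has at least one edge (e.g. d–c), it is not an edgeless graph, so tw(G) ≥ 1. The upper and lower bounds meet at 1, so that is the treewidth.

Treewidth 1.
Bags: B1 = {c, d}  B2 = {b, c}  B3 = {a, b}
Tree: B1–B2, B2–B3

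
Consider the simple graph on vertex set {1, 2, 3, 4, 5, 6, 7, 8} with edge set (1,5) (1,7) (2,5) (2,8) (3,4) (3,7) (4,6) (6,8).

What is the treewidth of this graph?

A width-2 tree decomposition is:
Bags: B1 = {2, 5, 8}  B2 = {1, 5, 8}  B3 = {1, 7, 8}  B4 = {3, 7, 8}  B5 = {3, 4, 8}  B6 = {4, 6, 8}
Tree: B1–B2, B2–B3, B3–B4, B4–B5, B5–B6
Each bag holds 3 vertices, so the decomposition has width 2, which upper-bounds the treewidth. The edges 8–2–5–1–7–3–4–6–8 form a cycle, so G is not a tree and its treewidth is at least 2. Combining the bounds, tw(G) = 2.

2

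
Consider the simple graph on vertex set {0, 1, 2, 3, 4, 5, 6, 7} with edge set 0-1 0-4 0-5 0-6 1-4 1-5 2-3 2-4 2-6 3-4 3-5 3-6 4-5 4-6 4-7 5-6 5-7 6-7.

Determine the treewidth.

3

A width-3 tree decomposition is:
Bags: B1 = {3, 4, 5, 6}  B2 = {2, 3, 4, 6}  B3 = {4, 5, 6, 7}  B4 = {0, 4, 5, 6}  B5 = {0, 1, 4, 5}
Tree: B1–B2, B1–B3, B1–B4, B4–B5
Each bag holds 4 vertices, so the decomposition has width 3, which upper-bounds the treewidth. On the other hand G contains the 4-clique {2, 3, 4, 6}. A clique must lie in a single bag of any decomposition, so no decomposition can have width below 3. Therefore the treewidth is 3.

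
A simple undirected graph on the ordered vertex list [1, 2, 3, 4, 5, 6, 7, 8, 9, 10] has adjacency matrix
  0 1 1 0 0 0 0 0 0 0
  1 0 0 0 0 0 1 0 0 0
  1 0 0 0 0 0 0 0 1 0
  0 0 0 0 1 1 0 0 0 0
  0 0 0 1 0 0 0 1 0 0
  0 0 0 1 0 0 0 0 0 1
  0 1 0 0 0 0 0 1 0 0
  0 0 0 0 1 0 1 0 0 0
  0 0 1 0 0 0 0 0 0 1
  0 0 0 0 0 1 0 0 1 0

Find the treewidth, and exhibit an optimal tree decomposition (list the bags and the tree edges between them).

Every bag has size at most 3, so the width is 3 − 1 = 2 and tw(G) ≤ 2. For the lower bound, G contains the cycle 3–9–10–6–4–5–8–7–2–1–3, so G is not a forest; only forests have treewidth ≤ 1, hence tw(G) ≥ 2. Therefore the treewidth is 2.

Treewidth 2.
Bags: B1 = {3, 9, 10}  B2 = {3, 6, 10}  B3 = {3, 4, 6}  B4 = {3, 4, 5}  B5 = {3, 5, 8}  B6 = {3, 7, 8}  B7 = {2, 3, 7}  B8 = {1, 2, 3}
Tree: B1–B2, B2–B3, B3–B4, B4–B5, B5–B6, B6–B7, B7–B8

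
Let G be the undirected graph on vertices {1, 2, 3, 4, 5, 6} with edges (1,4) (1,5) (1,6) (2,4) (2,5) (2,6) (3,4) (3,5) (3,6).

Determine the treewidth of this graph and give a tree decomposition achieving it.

Every bag has size at most 4, so the width is 4 − 1 = 3 and tw(G) ≤ 3. For the lower bound: the 4 vertex sets {2,5}, {3,6}, {1}, {4} are disjoint, each induces a connected subgraph, and every pair is joined by at least one edge of G. Contracting each set to a single vertex therefore yields K_{4} as a minor, and since treewidth is minor-monotone, tw(G) ≥ tw(K_{4}) = 3. The upper and lower bounds meet at 3, so that is the treewidth.

Treewidth 3.
Bags: B1 = {1, 2, 3, 5}  B2 = {1, 2, 3, 6}  B3 = {1, 2, 3, 4}
Tree: B1–B2, B2–B3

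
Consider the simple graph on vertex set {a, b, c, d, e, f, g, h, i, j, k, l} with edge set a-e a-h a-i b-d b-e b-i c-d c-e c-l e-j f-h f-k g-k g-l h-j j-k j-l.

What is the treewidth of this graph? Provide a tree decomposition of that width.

Treewidth 3.
Bags: B1 = {a, b, d, i}  B2 = {a, b, d, e}  B3 = {a, c, d, e}  B4 = {a, c, e, h}  B5 = {c, e, h, j}  B6 = {c, h, j, l}  B7 = {f, h, j, l}  B8 = {f, j, k, l}  B9 = {f, g, k, l}
Tree: B1–B2, B2–B3, B3–B4, B4–B5, B5–B6, B6–B7, B7–B8, B8–B9

The largest bag has 4 vertices, giving width 3; this decomposition certifies tw(G) ≤ 3. For the lower bound: the 4 vertex sets {b,d,i}, {a}, {e}, {c,h,j,l} are disjoint, each induces a connected subgraph, and every pair is joined by at least one edge of G. Contracting each set to a single vertex therefore yields K_{4} as a minor, and since treewidth is minor-monotone, tw(G) ≥ tw(K_{4}) = 3. Hence tw(G) = 3 exactly.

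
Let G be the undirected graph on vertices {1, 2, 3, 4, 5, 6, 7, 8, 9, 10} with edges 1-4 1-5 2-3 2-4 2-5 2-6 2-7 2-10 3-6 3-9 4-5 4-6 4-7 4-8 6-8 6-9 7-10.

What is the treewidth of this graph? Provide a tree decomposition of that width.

The largest bag has 3 vertices, giving width 2; this decomposition certifies tw(G) ≤ 2. For the lower bound, the 3 vertices {4, 6, 8} are pairwise adjacent, and any tree decomposition puts a clique entirely inside one bag — forcing width ≥ 2. Combining the bounds, tw(G) = 2.

Treewidth 2.
One optimal decomposition is:
Bags: B1 = {1, 4, 5}  B2 = {2, 4, 5}  B3 = {2, 4, 6}  B4 = {2, 4, 7}  B5 = {2, 3, 6}  B6 = {2, 7, 10}  B7 = {4, 6, 8}  B8 = {3, 6, 9}
Tree: B1–B2, B2–B3, B3–B4, B3–B5, B4–B6, B3–B7, B5–B8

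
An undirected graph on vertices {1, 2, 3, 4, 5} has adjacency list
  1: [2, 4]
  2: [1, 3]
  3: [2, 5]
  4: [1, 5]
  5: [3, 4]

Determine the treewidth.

2

A width-2 tree decomposition is:
Bags: B1 = {3, 4, 5}  B2 = {2, 3, 4}  B3 = {1, 2, 4}
Tree: B1–B2, B2–B3
Every bag has size at most 3, so the width is 3 − 1 = 2 and tw(G) ≤ 2. For the lower bound, G contains the cycle 4–5–3–2–1–4, so G is not a forest; only forests have treewidth ≤ 1, hence tw(G) ≥ 2. The upper and lower bounds meet at 2, so that is the treewidth.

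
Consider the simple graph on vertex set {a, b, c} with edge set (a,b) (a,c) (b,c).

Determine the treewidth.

2

A width-2 tree decomposition is:
Bags: B1 = {a, b, c}
Tree: (single bag)
A single bag containing all 3 vertices is trivially a valid decomposition of width 2. On the other hand G contains the 3-clique {a, b, c}. A clique must lie in a single bag of any decomposition, so no decomposition can have width below 2. Therefore the treewidth is 2.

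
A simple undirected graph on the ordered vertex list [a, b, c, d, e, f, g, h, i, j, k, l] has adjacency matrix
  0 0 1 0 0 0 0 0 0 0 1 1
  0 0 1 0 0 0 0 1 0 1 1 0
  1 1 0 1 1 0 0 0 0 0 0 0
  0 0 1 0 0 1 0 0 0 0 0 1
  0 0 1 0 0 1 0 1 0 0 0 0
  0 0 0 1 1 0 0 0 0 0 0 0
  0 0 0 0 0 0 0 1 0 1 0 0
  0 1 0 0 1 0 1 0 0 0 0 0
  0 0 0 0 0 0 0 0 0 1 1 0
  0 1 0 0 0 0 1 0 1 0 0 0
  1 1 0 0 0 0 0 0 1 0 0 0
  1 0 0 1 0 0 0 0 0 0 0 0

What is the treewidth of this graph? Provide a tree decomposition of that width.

Every bag has size at most 4, so the width is 4 − 1 = 3 and tw(G) ≤ 3. For the lower bound: the 4 vertex sets {g,i,j}, {k}, {b}, {a,c,e,h} are disjoint, each induces a connected subgraph, and every pair is joined by at least one edge of G. Contracting each set to a single vertex therefore yields K_{4} as a minor, and since treewidth is minor-monotone, tw(G) ≥ tw(K_{4}) = 3. The upper and lower bounds meet at 3, so that is the treewidth.

Treewidth 3.
One such decomposition:
Bags: B1 = {g, i, j, k}  B2 = {b, g, j, k}  B3 = {b, g, h, k}  B4 = {a, b, h, k}  B5 = {a, b, c, h}  B6 = {a, c, e, h}  B7 = {a, c, e, l}  B8 = {c, d, e, l}  B9 = {d, e, f, l}
Tree: B1–B2, B2–B3, B3–B4, B4–B5, B5–B6, B6–B7, B7–B8, B8–B9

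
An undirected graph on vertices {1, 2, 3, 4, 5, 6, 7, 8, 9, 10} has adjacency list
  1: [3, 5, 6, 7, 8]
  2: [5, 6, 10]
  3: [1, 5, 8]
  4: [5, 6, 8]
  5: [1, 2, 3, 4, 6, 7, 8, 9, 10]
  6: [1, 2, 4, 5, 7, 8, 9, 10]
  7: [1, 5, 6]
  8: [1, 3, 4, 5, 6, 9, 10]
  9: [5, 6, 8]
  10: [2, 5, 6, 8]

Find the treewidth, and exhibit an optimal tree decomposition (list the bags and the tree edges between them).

Each bag holds 4 vertices, so the decomposition has width 3, which upper-bounds the treewidth. On the other hand G contains the 4-clique {1, 3, 5, 8}. A clique must lie in a single bag of any decomposition, so no decomposition can have width below 3. Therefore the treewidth is 3.

Treewidth 3.
Bags: B1 = {2, 5, 6, 10}  B2 = {5, 6, 8, 10}  B3 = {1, 5, 6, 8}  B4 = {5, 6, 8, 9}  B5 = {4, 5, 6, 8}  B6 = {1, 3, 5, 8}  B7 = {1, 5, 6, 7}
Tree: B1–B2, B2–B3, B3–B4, B3–B5, B3–B6, B3–B7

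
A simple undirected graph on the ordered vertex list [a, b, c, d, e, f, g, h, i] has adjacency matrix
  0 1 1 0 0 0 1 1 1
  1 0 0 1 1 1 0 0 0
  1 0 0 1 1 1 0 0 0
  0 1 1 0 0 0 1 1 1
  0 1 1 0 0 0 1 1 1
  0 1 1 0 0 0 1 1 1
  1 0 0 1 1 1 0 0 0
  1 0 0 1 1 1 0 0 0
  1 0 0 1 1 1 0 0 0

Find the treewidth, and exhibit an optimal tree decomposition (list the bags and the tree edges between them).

Every bag has size at most 5, so the width is 5 − 1 = 4 and tw(G) ≤ 4. For the lower bound: the 5 vertex sets {e,i}, {a,h}, {f,g}, {d}, {b} are disjoint, each induces a connected subgraph, and every pair is joined by at least one edge of G. Contracting each set to a single vertex therefore yields K_{5} as a minor, and since treewidth is minor-monotone, tw(G) ≥ tw(K_{5}) = 4. Therefore the treewidth is 4.

Treewidth 4.
Bags: B1 = {a, d, e, f, i}  B2 = {a, d, e, f, h}  B3 = {a, d, e, f, g}  B4 = {a, b, d, e, f}  B5 = {a, c, d, e, f}
Tree: B1–B2, B2–B3, B3–B4, B4–B5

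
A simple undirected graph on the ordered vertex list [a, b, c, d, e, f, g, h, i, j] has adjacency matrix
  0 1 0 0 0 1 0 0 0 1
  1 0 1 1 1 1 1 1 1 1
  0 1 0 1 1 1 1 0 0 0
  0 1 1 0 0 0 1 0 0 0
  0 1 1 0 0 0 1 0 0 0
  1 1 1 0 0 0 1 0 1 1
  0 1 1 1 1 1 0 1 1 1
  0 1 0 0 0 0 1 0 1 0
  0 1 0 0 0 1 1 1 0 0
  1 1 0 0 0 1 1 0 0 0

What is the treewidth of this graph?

3

A width-3 tree decomposition is:
Bags: B1 = {b, g, h, i}  B2 = {b, f, g, i}  B3 = {b, f, g, j}  B4 = {a, b, f, j}  B5 = {b, c, f, g}  B6 = {b, c, d, g}  B7 = {b, c, e, g}
Tree: B1–B2, B2–B3, B3–B4, B2–B5, B5–B6, B6–B7
Each bag holds 4 vertices, so the decomposition has width 3, which upper-bounds the treewidth. For the lower bound, the 4 vertices {b, c, d, g} are pairwise adjacent, and any tree decomposition puts a clique entirely inside one bag — forcing width ≥ 3. Combining the bounds, tw(G) = 3.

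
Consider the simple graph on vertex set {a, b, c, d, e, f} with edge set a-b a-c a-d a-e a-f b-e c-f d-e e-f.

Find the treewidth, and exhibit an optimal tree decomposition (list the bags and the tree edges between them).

Each bag holds 3 vertices, so the decomposition has width 2, which upper-bounds the treewidth. For the lower bound, the 3 vertices {a, d, e} are pairwise adjacent, and any tree decomposition puts a clique entirely inside one bag — forcing width ≥ 2. Therefore the treewidth is 2.

Treewidth 2.
One optimal decomposition is:
Bags: B1 = {a, e, f}  B2 = {a, d, e}  B3 = {a, c, f}  B4 = {a, b, e}
Tree: B1–B2, B1–B3, B1–B4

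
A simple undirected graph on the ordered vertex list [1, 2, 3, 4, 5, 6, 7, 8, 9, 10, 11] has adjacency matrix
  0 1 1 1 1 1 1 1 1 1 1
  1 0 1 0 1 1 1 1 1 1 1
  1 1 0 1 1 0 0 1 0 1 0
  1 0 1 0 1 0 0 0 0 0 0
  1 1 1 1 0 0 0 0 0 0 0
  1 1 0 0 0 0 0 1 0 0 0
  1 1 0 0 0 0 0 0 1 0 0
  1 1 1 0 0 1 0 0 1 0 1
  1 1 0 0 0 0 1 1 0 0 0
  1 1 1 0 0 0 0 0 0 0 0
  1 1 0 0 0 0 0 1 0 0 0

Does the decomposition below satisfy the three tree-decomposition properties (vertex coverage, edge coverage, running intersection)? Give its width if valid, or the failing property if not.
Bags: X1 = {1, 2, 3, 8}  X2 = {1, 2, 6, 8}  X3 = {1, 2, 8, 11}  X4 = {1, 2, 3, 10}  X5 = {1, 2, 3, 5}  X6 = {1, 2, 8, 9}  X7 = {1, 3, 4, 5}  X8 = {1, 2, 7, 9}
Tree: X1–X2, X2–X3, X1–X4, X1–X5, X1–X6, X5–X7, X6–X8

Yes; width 3.

Vertex coverage: the bags together contain {1, 2, 3, 4, 5, 6, 7, 8, 9, 10, 11}, the full vertex set. Edge coverage: each edge of G has both endpoints in at least one bag. Running intersection: for every vertex, the bags containing it form a connected subtree. All three properties hold, so this is a valid tree decomposition of width max|bag| − 1 = 3, and hence tw(G) ≤ 3.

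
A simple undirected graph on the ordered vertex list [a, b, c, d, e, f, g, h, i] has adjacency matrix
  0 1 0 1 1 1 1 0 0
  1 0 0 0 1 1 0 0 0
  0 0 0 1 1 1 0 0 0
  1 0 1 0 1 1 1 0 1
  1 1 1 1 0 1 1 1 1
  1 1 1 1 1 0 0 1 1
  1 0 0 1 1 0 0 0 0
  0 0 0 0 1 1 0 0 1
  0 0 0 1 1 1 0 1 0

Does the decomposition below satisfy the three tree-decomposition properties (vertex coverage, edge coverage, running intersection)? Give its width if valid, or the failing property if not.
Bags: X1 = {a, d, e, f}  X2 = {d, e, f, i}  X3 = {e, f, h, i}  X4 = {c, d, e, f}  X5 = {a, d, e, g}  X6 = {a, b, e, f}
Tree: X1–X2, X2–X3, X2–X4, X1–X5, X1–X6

Yes; width 3.

Checking the three conditions: (i) the bags cover all of {a, b, c, d, e, f, g, h, i}; (ii) for each edge, some bag contains both endpoints; (iii) the bags containing any fixed vertex form a subtree. All hold, so the decomposition is valid with width 4 − 1 = 3.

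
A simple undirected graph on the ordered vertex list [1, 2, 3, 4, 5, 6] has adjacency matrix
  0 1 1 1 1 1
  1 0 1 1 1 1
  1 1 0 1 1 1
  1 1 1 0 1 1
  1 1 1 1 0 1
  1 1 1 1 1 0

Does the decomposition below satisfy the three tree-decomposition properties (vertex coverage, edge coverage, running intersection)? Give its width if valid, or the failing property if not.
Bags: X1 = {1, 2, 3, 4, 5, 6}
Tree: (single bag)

Checking the three conditions: (i) the bags cover all of {1, 2, 3, 4, 5, 6}; (ii) for each edge, some bag contains both endpoints; (iii) the bags containing any fixed vertex form a subtree. All hold, so the decomposition is valid with width 6 − 1 = 5.

Yes; width 5.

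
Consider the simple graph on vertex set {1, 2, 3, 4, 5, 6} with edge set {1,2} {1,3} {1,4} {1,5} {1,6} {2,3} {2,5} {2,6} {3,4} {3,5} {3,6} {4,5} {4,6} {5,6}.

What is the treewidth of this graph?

4

A width-4 tree decomposition is:
Bags: B1 = {1, 2, 3, 5, 6}  B2 = {1, 3, 4, 5, 6}
Tree: B1–B2
Each bag holds 5 vertices, so the decomposition has width 4, which upper-bounds the treewidth. Conversely, {1, 2, 3, 5, 6} is a clique of size 5, and the vertices of any clique must share a bag in every tree decomposition; so some bag has ≥ 5 vertices and tw(G) ≥ 4. Combining the bounds, tw(G) = 4.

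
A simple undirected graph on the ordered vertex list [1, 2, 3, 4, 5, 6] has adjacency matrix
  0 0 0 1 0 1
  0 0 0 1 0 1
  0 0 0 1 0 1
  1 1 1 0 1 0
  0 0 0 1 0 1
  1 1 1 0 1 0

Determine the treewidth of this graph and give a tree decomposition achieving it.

Treewidth 2.
One such decomposition:
Bags: B1 = {2, 4, 6}  B2 = {3, 4, 6}  B3 = {4, 5, 6}  B4 = {1, 4, 6}
Tree: B1–B2, B2–B3, B3–B4

Every bag has size at most 3, so the width is 3 − 1 = 2 and tw(G) ≤ 2. For the lower bound, G contains the cycle 2–6–3–4–2, so G is not a forest; only forests have treewidth ≤ 1, hence tw(G) ≥ 2. The upper and lower bounds meet at 2, so that is the treewidth.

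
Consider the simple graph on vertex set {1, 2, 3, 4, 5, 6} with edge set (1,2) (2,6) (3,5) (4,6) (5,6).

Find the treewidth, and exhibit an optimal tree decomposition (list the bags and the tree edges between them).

Treewidth 1.
One such decomposition:
Bags: B1 = {1, 2}  B2 = {2, 6}  B3 = {5, 6}  B4 = {3, 5}  B5 = {4, 6}
Tree: B1–B2, B2–B3, B3–B4, B2–B5

The largest bag has 2 vertices, giving width 1; this decomposition certifies tw(G) ≤ 1. G has an edge, so its treewidth is at least 1. The upper and lower bounds meet at 1, so that is the treewidth.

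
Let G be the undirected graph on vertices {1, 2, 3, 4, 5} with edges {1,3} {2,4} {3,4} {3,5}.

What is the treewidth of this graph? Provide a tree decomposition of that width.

Each bag holds 2 vertices, so the decomposition has width 1, which upper-bounds the treewidth. Since G has at least one edge (e.g. 3–1), it is not an edgeless graph, so tw(G) ≥ 1. Combining the bounds, tw(G) = 1.

Treewidth 1.
One such decomposition:
Bags: B1 = {1, 3}  B2 = {3, 4}  B3 = {3, 5}  B4 = {2, 4}
Tree: B1–B2, B2–B3, B2–B4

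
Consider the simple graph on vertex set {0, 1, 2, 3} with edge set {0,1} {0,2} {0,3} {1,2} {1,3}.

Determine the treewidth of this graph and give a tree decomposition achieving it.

Each bag holds 3 vertices, so the decomposition has width 2, which upper-bounds the treewidth. On the other hand G contains the 3-clique {0, 1, 2}. A clique must lie in a single bag of any decomposition, so no decomposition can have width below 2. Hence tw(G) = 2 exactly.

Treewidth 2.
One optimal decomposition is:
Bags: B1 = {0, 1, 2}  B2 = {0, 1, 3}
Tree: B1–B2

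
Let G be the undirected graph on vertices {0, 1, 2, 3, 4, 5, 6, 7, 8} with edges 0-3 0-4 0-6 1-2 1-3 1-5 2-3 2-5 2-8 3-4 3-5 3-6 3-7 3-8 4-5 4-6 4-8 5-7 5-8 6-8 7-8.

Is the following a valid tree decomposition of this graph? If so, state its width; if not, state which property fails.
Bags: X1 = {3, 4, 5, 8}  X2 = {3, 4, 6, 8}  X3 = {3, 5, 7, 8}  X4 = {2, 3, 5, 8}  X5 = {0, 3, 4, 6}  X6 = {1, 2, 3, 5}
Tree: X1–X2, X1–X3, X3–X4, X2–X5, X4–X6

Yes; width 3.

Checking the three conditions: (i) the bags cover all of {0, 1, 2, 3, 4, 5, 6, 7, 8}; (ii) for each edge, some bag contains both endpoints; (iii) the bags containing any fixed vertex form a subtree. All hold, so the decomposition is valid with width 4 − 1 = 3.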